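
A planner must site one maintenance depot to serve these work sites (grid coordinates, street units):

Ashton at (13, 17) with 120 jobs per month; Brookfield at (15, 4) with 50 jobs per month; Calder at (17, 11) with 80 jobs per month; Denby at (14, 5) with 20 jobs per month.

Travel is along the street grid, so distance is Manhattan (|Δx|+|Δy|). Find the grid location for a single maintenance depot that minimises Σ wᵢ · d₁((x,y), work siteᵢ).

(14, 11)

Manhattan distance separates: Σwᵢ(|x−xᵢ|+|y−yᵢ|) = Σwᵢ|x−xᵢ| + Σwᵢ|y−yᵢ|, so x and y are optimised independently as 1-D weighted medians.
Total weight W = 270; half = 135.
x-coordinate, sorted with cumulative weight:
  x=13 (Ashton, w=120) cum 120
  x=14 (Denby, w=20) cum 140  ← median
  x=15 (Brookfield, w=50) cum 190
  x=17 (Calder, w=80) cum 270
⇒ x* = 14
y-coordinate, sorted with cumulative weight:
  y=4 (Brookfield, w=50) cum 50
  y=5 (Denby, w=20) cum 70
  y=11 (Calder, w=80) cum 150  ← median
  y=17 (Ashton, w=120) cum 270
⇒ y* = 11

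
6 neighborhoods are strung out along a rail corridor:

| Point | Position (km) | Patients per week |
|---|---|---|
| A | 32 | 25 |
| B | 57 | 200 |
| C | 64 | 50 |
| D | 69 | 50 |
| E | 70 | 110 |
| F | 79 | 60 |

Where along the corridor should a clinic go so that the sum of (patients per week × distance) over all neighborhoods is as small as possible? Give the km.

For a sum of weighted absolute distances on a line, the optimum is the weighted median (not the mean). Total weight W = 495; half-weight = 247.5.
Sort by position and accumulate weight:
  km 32 (A, w=25) → cum 25
  km 57 (B, w=200) → cum 225
  km 64 (C, w=50) → cum 275  ≥ 247.5 → median here
  km 69 (D, w=50) → cum 325
  km 70 (E, w=110) → cum 435
  km 79 (F, w=60) → cum 495
Optimal location: km 64.

x = 64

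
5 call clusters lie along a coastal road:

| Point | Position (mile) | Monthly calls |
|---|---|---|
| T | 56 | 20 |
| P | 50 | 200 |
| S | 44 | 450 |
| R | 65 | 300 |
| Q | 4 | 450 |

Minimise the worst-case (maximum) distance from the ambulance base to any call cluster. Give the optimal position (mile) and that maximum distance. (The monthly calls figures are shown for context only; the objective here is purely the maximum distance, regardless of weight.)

location 34.5, max distance 30.5

The 1-center on a line is the midpoint of the two extreme points: leftmost at 4, rightmost at 65.
Optimal location = (4 + 65)/2 = 34.5; maximum distance = (65 − 4)/2 = 30.5.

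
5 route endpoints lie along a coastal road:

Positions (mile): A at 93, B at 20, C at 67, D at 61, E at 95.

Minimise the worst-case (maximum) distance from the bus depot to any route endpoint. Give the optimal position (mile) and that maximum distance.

The 1-center on a line is the midpoint of the two extreme points: leftmost at 20, rightmost at 95.
Optimal location = (20 + 95)/2 = 57.5; maximum distance = (95 − 20)/2 = 37.5.

location 57.5, max distance 37.5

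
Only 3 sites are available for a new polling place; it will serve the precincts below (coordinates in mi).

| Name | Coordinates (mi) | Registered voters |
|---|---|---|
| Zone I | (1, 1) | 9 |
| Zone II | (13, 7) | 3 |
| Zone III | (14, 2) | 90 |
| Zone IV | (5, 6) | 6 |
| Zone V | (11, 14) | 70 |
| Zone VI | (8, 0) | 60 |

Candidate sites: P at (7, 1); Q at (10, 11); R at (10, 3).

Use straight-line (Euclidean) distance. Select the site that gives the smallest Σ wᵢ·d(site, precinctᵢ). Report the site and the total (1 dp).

R, total 1493.5 mi

Total weighted distance at each candidate:
  P (7, 1): total = 1785.1
  Q (10, 11): total = 1957.1
  R (10, 3): total = 1493.5
Minimum is at R with total 1493.5 mi.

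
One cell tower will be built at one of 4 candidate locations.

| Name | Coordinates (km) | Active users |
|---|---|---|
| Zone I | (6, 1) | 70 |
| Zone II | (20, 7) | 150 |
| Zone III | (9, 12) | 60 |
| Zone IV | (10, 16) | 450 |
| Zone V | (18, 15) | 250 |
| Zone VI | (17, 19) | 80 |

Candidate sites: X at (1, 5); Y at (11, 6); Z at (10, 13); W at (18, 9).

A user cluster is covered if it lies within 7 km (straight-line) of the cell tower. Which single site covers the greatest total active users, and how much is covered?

Coverage radius r = 7 km; a point is covered iff (Δx)²+(Δy)² ≤ 7² = 49.
  X (1, 5): covers {Zone I} → 70
  Y (11, 6): covers {Zone III} → 60
  Z (10, 13): covers {Zone III, Zone IV} → 510
  W (18, 9): covers {Zone II, Zone V} → 400
Maximum coverage at Z: 510 active users.

Z, covering 510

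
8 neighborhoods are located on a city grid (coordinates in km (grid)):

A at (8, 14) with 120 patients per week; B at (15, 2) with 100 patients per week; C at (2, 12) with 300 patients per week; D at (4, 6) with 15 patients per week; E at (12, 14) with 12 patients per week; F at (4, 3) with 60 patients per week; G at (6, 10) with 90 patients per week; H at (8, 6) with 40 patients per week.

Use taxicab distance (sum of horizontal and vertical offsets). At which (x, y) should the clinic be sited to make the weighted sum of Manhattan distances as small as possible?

Manhattan distance separates: Σwᵢ(|x−xᵢ|+|y−yᵢ|) = Σwᵢ|x−xᵢ| + Σwᵢ|y−yᵢ|, so x and y are optimised independently as 1-D weighted medians.
Total weight W = 737; half = 368.5.
x-coordinate, sorted with cumulative weight:
  x=2 (C, w=300) cum 300
  x=4 (D, w=15) cum 315
  x=4 (F, w=60) cum 375  ← median
  x=6 (G, w=90) cum 465
  x=8 (A, w=120) cum 585
  x=8 (H, w=40) cum 625
  x=12 (E, w=12) cum 637
  x=15 (B, w=100) cum 737
⇒ x* = 4
y-coordinate, sorted with cumulative weight:
  y=2 (B, w=100) cum 100
  y=3 (F, w=60) cum 160
  y=6 (D, w=15) cum 175
  y=6 (H, w=40) cum 215
  y=10 (G, w=90) cum 305
  y=12 (C, w=300) cum 605  ← median
  y=14 (A, w=120) cum 725
  y=14 (E, w=12) cum 737
⇒ y* = 12

(4, 12)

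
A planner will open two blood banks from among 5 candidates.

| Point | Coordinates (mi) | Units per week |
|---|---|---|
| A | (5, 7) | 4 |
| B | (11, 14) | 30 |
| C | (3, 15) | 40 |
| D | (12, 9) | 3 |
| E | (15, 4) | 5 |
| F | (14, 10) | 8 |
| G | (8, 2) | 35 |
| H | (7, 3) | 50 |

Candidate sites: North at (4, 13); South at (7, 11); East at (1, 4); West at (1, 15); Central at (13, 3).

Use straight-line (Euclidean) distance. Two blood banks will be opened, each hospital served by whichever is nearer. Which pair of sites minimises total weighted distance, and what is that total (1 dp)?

Evaluate every pair (each demand assigned to the nearer of the two):
  {North, Central}: total = 890.4
  {South, Central}: total = 956.5
  {West, Central}: total = 981.7
  {North, East}: total = 1060.9
  {South, East}: total = 1079.0
  {South, West}: total = 1090.7
  {North, South}: total = 1100.1
  {East, West}: total = 1178.1
  {East, Central}: total = 1367.1
  {North, West}: total = 1429.6
Best pair: {North, Central} with total 890.4.

{North, Central}, total 890.4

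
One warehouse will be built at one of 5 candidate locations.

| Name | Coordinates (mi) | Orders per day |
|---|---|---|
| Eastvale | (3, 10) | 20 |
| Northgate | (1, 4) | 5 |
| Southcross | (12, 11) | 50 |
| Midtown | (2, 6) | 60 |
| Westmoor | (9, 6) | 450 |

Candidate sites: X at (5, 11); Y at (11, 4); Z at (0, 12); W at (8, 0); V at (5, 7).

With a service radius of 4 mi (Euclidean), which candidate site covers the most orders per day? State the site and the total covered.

Coverage radius r = 4 mi; a point is covered iff (Δx)²+(Δy)² ≤ 4² = 16.
  X (5, 11): covers {Eastvale} → 20
  Y (11, 4): covers {Westmoor} → 450
  Z (0, 12): covers {Eastvale} → 20
  W (8, 0): covers {none} → 0
  V (5, 7): covers {Eastvale, Midtown} → 80
Maximum coverage at Y: 450 orders per day.

Y, covering 450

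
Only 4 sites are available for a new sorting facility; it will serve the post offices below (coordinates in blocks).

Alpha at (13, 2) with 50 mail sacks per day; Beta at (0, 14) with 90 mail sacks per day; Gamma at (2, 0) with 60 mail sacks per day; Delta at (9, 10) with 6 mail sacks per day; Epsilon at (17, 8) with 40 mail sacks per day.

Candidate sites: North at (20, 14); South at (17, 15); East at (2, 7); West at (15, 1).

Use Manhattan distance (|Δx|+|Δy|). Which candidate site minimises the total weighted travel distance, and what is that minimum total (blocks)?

Total weighted distance at each candidate:
  North (20, 14): total = 5120
  South (17, 15): total = 4628
  East (2, 7): total = 2730
  West (15, 1): total = 3960
Minimum is at East with total 2730 blocks.

East, total 2730 blocks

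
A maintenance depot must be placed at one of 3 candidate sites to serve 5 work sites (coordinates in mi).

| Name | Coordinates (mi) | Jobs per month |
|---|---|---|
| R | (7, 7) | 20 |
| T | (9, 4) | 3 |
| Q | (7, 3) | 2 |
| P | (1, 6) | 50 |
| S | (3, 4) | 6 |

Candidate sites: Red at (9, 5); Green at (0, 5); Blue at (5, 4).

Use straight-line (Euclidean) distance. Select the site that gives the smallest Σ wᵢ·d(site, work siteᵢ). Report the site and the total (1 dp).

Green, total 277.0 mi

Total weighted distance at each candidate:
  Red (9, 5): total = 504.8
  Green (0, 5): total = 277.0
  Blue (5, 4): total = 324.2
Minimum is at Green with total 277.0 mi.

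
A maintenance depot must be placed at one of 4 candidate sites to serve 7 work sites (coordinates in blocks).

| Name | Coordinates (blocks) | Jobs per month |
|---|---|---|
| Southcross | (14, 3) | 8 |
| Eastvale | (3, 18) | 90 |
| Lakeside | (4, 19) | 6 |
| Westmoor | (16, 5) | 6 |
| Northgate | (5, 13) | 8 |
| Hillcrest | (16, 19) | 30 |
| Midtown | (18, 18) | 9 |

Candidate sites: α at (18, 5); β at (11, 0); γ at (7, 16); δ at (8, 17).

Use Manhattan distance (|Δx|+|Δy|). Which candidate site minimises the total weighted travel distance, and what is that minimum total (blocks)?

δ, total 1311 blocks

Total weighted distance at each candidate:
  α (18, 5): total = 3513
  β (11, 0): total = 3701
  γ (7, 16): total = 1373
  δ (8, 17): total = 1311
Minimum is at δ with total 1311 blocks.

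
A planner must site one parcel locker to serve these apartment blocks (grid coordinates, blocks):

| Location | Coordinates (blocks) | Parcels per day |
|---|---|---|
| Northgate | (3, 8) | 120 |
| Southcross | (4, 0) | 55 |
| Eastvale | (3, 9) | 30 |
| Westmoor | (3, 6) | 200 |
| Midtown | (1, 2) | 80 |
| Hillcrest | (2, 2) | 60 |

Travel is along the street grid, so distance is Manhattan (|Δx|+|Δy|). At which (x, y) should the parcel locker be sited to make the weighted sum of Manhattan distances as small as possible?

Manhattan distance separates: Σwᵢ(|x−xᵢ|+|y−yᵢ|) = Σwᵢ|x−xᵢ| + Σwᵢ|y−yᵢ|, so x and y are optimised independently as 1-D weighted medians.
Total weight W = 545; half = 272.5.
x-coordinate, sorted with cumulative weight:
  x=1 (Midtown, w=80) cum 80
  x=2 (Hillcrest, w=60) cum 140
  x=3 (Northgate, w=120) cum 260
  x=3 (Eastvale, w=30) cum 290  ← median
  x=3 (Westmoor, w=200) cum 490
  x=4 (Southcross, w=55) cum 545
⇒ x* = 3
y-coordinate, sorted with cumulative weight:
  y=0 (Southcross, w=55) cum 55
  y=2 (Midtown, w=80) cum 135
  y=2 (Hillcrest, w=60) cum 195
  y=6 (Westmoor, w=200) cum 395  ← median
  y=8 (Northgate, w=120) cum 515
  y=9 (Eastvale, w=30) cum 545
⇒ y* = 6

(3, 6)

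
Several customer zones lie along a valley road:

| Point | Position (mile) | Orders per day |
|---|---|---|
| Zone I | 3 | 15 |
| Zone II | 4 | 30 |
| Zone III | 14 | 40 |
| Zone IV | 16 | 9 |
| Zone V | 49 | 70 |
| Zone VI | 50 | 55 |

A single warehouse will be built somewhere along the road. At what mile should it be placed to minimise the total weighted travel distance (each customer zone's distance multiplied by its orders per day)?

x = 49

For a sum of weighted absolute distances on a line, the optimum is the weighted median (not the mean). Total weight W = 219; half-weight = 109.5.
Sort by position and accumulate weight:
  mile 3 (Zone I, w=15) → cum 15
  mile 4 (Zone II, w=30) → cum 45
  mile 14 (Zone III, w=40) → cum 85
  mile 16 (Zone IV, w=9) → cum 94
  mile 49 (Zone V, w=70) → cum 164  ≥ 109.5 → median here
  mile 50 (Zone VI, w=55) → cum 219
Optimal location: mile 49.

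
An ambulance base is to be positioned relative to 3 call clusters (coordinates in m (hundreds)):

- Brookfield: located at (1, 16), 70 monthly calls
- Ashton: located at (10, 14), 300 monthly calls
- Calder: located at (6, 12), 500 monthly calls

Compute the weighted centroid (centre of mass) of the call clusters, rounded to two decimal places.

The minimiser of Σwᵢ‖p−pᵢ‖² is the weighted centroid p* = (Σwᵢpᵢ)/(Σwᵢ).
Σwᵢ = 870.
Σwᵢxᵢ = 70·1 + 300·10 + 500·6 = 6070.
Σwᵢyᵢ = 70·16 + 300·14 + 500·12 = 11320.
x* = 6070/870 = 6.98, y* = 11320/870 = 13.01.

(6.98, 13.01)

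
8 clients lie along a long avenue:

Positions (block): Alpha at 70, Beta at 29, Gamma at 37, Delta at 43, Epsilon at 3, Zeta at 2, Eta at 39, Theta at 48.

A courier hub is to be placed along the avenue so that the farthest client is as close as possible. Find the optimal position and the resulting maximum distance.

The 1-center on a line is the midpoint of the two extreme points: leftmost at 2, rightmost at 70.
Optimal location = (2 + 70)/2 = 36; maximum distance = (70 − 2)/2 = 34.

location 36, max distance 34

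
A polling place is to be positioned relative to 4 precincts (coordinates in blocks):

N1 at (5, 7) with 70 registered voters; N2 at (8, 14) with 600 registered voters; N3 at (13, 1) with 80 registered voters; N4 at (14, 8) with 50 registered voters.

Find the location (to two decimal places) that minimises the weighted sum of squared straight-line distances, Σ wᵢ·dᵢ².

The minimiser of Σwᵢ‖p−pᵢ‖² is the weighted centroid p* = (Σwᵢpᵢ)/(Σwᵢ).
Σwᵢ = 800.
Σwᵢxᵢ = 70·5 + 600·8 + 80·13 + 50·14 = 6890.
Σwᵢyᵢ = 70·7 + 600·14 + 80·1 + 50·8 = 9370.
x* = 6890/800 = 8.61, y* = 9370/800 = 11.71.

(8.61, 11.71)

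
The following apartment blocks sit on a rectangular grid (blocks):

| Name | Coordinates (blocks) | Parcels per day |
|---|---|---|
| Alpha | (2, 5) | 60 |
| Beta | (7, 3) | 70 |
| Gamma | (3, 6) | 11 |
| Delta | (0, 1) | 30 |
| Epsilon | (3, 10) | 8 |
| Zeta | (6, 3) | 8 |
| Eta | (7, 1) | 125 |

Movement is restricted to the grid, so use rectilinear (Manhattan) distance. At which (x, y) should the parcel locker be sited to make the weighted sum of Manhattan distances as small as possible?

(7, 3)

Manhattan distance separates: Σwᵢ(|x−xᵢ|+|y−yᵢ|) = Σwᵢ|x−xᵢ| + Σwᵢ|y−yᵢ|, so x and y are optimised independently as 1-D weighted medians.
Total weight W = 312; half = 156.
x-coordinate, sorted with cumulative weight:
  x=0 (Delta, w=30) cum 30
  x=2 (Alpha, w=60) cum 90
  x=3 (Gamma, w=11) cum 101
  x=3 (Epsilon, w=8) cum 109
  x=6 (Zeta, w=8) cum 117
  x=7 (Beta, w=70) cum 187  ← median
  x=7 (Eta, w=125) cum 312
⇒ x* = 7
y-coordinate, sorted with cumulative weight:
  y=1 (Delta, w=30) cum 30
  y=1 (Eta, w=125) cum 155
  y=3 (Beta, w=70) cum 225  ← median
  y=3 (Zeta, w=8) cum 233
  y=5 (Alpha, w=60) cum 293
  y=6 (Gamma, w=11) cum 304
  y=10 (Epsilon, w=8) cum 312
⇒ y* = 3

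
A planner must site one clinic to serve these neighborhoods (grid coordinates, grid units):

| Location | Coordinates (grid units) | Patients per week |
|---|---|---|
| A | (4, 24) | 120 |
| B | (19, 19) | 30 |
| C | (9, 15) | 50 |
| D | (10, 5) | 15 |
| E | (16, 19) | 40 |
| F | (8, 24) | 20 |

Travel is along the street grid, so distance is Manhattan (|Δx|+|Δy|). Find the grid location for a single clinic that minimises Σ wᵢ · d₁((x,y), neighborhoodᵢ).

Manhattan distance separates: Σwᵢ(|x−xᵢ|+|y−yᵢ|) = Σwᵢ|x−xᵢ| + Σwᵢ|y−yᵢ|, so x and y are optimised independently as 1-D weighted medians.
Total weight W = 275; half = 137.5.
x-coordinate, sorted with cumulative weight:
  x=4 (A, w=120) cum 120
  x=8 (F, w=20) cum 140  ← median
  x=9 (C, w=50) cum 190
  x=10 (D, w=15) cum 205
  x=16 (E, w=40) cum 245
  x=19 (B, w=30) cum 275
⇒ x* = 8
y-coordinate, sorted with cumulative weight:
  y=5 (D, w=15) cum 15
  y=15 (C, w=50) cum 65
  y=19 (B, w=30) cum 95
  y=19 (E, w=40) cum 135
  y=24 (A, w=120) cum 255  ← median
  y=24 (F, w=20) cum 275
⇒ y* = 24

(8, 24)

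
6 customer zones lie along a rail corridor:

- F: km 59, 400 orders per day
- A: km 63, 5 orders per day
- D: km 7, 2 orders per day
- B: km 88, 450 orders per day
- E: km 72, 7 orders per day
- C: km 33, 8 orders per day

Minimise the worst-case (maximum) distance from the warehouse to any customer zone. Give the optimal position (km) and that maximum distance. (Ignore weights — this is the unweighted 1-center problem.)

The 1-center on a line is the midpoint of the two extreme points: leftmost at 7, rightmost at 88.
Optimal location = (7 + 88)/2 = 47.5; maximum distance = (88 − 7)/2 = 40.5.

location 47.5, max distance 40.5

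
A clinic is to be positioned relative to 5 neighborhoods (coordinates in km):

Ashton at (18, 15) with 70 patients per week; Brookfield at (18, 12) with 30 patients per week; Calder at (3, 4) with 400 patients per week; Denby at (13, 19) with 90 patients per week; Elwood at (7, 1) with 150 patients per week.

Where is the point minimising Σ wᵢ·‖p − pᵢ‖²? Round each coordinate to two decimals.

The minimiser of Σwᵢ‖p−pᵢ‖² is the weighted centroid p* = (Σwᵢpᵢ)/(Σwᵢ).
Σwᵢ = 740.
Σwᵢxᵢ = 70·18 + 30·18 + 400·3 + 90·13 + 150·7 = 5220.
Σwᵢyᵢ = 70·15 + 30·12 + 400·4 + 90·19 + 150·1 = 4870.
x* = 5220/740 = 7.05, y* = 4870/740 = 6.58.

(7.05, 6.58)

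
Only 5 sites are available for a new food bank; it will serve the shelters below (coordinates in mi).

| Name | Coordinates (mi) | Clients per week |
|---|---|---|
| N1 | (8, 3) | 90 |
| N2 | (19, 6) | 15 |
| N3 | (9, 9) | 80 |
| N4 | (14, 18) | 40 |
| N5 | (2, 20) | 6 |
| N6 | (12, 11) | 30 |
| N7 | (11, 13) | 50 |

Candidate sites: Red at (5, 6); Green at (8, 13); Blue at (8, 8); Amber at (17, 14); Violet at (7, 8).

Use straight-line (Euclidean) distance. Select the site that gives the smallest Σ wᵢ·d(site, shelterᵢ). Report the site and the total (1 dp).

Total weighted distance at each candidate:
  Red (5, 6): total = 2396.8
  Green (8, 13): total = 2077.3
  Blue (8, 8): total = 1719.4
  Amber (17, 14): total = 2933.6
  Violet (7, 8): total = 1881.6
Minimum is at Blue with total 1719.4 mi.

Blue, total 1719.4 mi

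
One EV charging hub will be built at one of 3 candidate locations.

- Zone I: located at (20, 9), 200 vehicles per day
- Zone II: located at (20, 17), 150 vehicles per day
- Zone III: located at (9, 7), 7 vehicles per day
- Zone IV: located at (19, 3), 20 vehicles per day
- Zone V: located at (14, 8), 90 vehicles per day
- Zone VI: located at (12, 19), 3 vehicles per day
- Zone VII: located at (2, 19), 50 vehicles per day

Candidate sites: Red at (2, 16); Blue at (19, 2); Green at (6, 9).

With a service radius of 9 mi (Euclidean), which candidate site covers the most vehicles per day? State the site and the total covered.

Coverage radius r = 9 mi; a point is covered iff (Δx)²+(Δy)² ≤ 9² = 81.
  Red (2, 16): covers {Zone VII} → 50
  Blue (19, 2): covers {Zone I, Zone IV, Zone V} → 310
  Green (6, 9): covers {Zone III, Zone V} → 97
Maximum coverage at Blue: 310 vehicles per day.

Blue, covering 310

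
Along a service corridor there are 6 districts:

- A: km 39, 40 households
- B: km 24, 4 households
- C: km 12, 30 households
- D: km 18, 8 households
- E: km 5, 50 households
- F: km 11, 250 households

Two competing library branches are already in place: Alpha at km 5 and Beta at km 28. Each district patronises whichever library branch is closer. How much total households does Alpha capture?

The indifferent point is the midpoint (5+28)/2 = 16.5; districts left of it (closer to Alpha at 5) go to Alpha, those right go to Beta.
  E at 5 (w=50) → Alpha
  F at 11 (w=250) → Alpha
  C at 12 (w=30) → Alpha
  D at 18 (w=8) → Beta
  B at 24 (w=4) → Beta
  A at 39 (w=40) → Beta
Alpha captures 330; Beta captures 52.

330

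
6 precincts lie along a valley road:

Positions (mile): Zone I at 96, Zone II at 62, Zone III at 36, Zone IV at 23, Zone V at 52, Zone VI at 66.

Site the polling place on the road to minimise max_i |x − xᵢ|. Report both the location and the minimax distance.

The 1-center on a line is the midpoint of the two extreme points: leftmost at 23, rightmost at 96.
Optimal location = (23 + 96)/2 = 59.5; maximum distance = (96 − 23)/2 = 36.5.

location 59.5, max distance 36.5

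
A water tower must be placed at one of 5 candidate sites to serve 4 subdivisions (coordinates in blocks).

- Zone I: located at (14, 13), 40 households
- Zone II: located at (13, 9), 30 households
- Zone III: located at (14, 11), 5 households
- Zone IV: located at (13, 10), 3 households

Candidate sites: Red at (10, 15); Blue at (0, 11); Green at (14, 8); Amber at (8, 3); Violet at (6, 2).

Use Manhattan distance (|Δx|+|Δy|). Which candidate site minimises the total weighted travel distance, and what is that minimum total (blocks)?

Green, total 284 blocks

Total weighted distance at each candidate:
  Red (10, 15): total = 574
  Blue (0, 11): total = 1202
  Green (14, 8): total = 284
  Amber (8, 3): total = 1076
  Violet (6, 2): total = 1310
Minimum is at Green with total 284 blocks.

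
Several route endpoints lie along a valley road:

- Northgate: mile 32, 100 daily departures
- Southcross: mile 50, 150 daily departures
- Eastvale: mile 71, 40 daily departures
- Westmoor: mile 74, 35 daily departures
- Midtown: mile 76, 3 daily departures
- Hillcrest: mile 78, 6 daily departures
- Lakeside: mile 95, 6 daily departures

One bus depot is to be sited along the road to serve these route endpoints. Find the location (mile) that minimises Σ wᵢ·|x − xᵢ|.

x = 50

For a sum of weighted absolute distances on a line, the optimum is the weighted median (not the mean). Total weight W = 340; half-weight = 170.
Sort by position and accumulate weight:
  mile 32 (Northgate, w=100) → cum 100
  mile 50 (Southcross, w=150) → cum 250  ≥ 170 → median here
  mile 71 (Eastvale, w=40) → cum 290
  mile 74 (Westmoor, w=35) → cum 325
  mile 76 (Midtown, w=3) → cum 328
  mile 78 (Hillcrest, w=6) → cum 334
  mile 95 (Lakeside, w=6) → cum 340
Optimal location: mile 50.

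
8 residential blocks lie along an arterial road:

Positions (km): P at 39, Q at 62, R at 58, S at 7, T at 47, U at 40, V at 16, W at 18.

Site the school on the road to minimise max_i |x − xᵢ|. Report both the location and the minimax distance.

location 34.5, max distance 27.5

The 1-center on a line is the midpoint of the two extreme points: leftmost at 7, rightmost at 62.
Optimal location = (7 + 62)/2 = 34.5; maximum distance = (62 − 7)/2 = 27.5.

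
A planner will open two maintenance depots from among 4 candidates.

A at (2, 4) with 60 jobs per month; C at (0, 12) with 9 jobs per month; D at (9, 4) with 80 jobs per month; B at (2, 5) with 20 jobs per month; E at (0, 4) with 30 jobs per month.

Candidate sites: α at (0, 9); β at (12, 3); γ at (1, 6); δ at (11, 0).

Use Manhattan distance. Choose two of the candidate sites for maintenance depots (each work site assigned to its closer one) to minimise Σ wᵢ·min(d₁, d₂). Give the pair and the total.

Evaluate every pair (each demand assigned to the nearer of the two):
  {β, γ}: total = 693
  {γ, δ}: total = 853
  {α, β}: total = 1037
  {α, γ}: total = 1137
  {α, δ}: total = 1197
  {β, δ}: total = 1799
Best pair: {β, γ} with total 693.

{β, γ}, total 693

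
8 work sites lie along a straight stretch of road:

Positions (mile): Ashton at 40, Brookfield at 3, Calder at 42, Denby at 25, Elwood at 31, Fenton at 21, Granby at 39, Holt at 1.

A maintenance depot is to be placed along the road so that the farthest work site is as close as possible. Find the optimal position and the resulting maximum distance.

location 21.5, max distance 20.5

The 1-center on a line is the midpoint of the two extreme points: leftmost at 1, rightmost at 42.
Optimal location = (1 + 42)/2 = 21.5; maximum distance = (42 − 1)/2 = 20.5.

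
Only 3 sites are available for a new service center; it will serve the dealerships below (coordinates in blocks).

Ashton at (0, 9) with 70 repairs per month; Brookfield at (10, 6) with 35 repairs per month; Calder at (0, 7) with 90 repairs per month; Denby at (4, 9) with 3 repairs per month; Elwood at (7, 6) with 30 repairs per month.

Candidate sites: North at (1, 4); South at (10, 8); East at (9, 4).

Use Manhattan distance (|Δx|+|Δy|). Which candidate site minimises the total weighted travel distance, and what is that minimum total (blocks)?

Total weighted distance at each candidate:
  North (1, 4): total = 1429
  South (10, 8): total = 2001
  East (9, 4): total = 2315
Minimum is at North with total 1429 blocks.

North, total 1429 blocks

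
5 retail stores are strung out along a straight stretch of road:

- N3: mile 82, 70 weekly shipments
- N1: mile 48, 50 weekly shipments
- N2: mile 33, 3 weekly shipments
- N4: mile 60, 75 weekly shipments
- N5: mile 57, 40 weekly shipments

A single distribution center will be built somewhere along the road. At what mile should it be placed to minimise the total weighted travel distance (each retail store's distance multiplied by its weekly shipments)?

x = 60

For a sum of weighted absolute distances on a line, the optimum is the weighted median (not the mean). Total weight W = 238; half-weight = 119.
Sort by position and accumulate weight:
  mile 33 (N2, w=3) → cum 3
  mile 48 (N1, w=50) → cum 53
  mile 57 (N5, w=40) → cum 93
  mile 60 (N4, w=75) → cum 168  ≥ 119 → median here
  mile 82 (N3, w=70) → cum 238
Optimal location: mile 60.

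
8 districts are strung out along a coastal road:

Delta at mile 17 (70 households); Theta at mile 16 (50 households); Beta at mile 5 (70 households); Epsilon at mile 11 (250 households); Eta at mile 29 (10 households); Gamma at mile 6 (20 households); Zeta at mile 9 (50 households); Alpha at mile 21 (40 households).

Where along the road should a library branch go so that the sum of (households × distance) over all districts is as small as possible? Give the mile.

x = 11

For a sum of weighted absolute distances on a line, the optimum is the weighted median (not the mean). Total weight W = 560; half-weight = 280.
Sort by position and accumulate weight:
  mile 5 (Beta, w=70) → cum 70
  mile 6 (Gamma, w=20) → cum 90
  mile 9 (Zeta, w=50) → cum 140
  mile 11 (Epsilon, w=250) → cum 390  ≥ 280 → median here
  mile 16 (Theta, w=50) → cum 440
  mile 17 (Delta, w=70) → cum 510
  mile 21 (Alpha, w=40) → cum 550
  mile 29 (Eta, w=10) → cum 560
Optimal location: mile 11.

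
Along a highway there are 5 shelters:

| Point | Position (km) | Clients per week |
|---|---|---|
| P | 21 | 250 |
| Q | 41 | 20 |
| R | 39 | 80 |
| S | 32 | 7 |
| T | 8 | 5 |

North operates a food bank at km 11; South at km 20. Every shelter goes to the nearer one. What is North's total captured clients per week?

5

The indifferent point is the midpoint (11+20)/2 = 15.5; shelters left of it (closer to North at 11) go to North, those right go to South.
  T at 8 (w=5) → North
  P at 21 (w=250) → South
  S at 32 (w=7) → South
  R at 39 (w=80) → South
  Q at 41 (w=20) → South
North captures 5; South captures 357.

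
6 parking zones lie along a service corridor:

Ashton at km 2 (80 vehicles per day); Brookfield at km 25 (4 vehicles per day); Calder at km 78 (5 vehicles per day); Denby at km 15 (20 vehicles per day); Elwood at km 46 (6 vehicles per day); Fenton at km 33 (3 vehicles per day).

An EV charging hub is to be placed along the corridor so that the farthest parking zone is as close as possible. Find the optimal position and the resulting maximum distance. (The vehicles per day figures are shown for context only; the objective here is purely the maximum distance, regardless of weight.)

location 40, max distance 38

The 1-center on a line is the midpoint of the two extreme points: leftmost at 2, rightmost at 78.
Optimal location = (2 + 78)/2 = 40; maximum distance = (78 − 2)/2 = 38.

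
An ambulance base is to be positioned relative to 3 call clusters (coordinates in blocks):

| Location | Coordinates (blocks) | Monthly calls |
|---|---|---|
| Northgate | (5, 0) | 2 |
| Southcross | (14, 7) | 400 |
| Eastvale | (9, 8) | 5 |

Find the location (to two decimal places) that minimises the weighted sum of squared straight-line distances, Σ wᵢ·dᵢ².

The minimiser of Σwᵢ‖p−pᵢ‖² is the weighted centroid p* = (Σwᵢpᵢ)/(Σwᵢ).
Σwᵢ = 407.
Σwᵢxᵢ = 2·5 + 400·14 + 5·9 = 5655.
Σwᵢyᵢ = 2·0 + 400·7 + 5·8 = 2840.
x* = 5655/407 = 13.89, y* = 2840/407 = 6.98.

(13.89, 6.98)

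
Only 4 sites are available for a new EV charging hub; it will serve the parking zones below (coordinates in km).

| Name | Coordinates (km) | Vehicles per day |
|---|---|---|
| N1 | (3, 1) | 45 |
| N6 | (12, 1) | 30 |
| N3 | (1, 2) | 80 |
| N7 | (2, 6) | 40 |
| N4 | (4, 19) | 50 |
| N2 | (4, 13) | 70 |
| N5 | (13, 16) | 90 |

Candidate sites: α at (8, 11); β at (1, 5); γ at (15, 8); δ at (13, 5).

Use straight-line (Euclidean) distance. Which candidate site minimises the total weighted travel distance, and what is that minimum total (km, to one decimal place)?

α, total 3447.4 km

Total weighted distance at each candidate:
  α (8, 11): total = 3447.4
  β (1, 5): total = 3628.0
  γ (15, 8): total = 4964.1
  δ (13, 5): total = 4704.8
Minimum is at α with total 3447.4 km.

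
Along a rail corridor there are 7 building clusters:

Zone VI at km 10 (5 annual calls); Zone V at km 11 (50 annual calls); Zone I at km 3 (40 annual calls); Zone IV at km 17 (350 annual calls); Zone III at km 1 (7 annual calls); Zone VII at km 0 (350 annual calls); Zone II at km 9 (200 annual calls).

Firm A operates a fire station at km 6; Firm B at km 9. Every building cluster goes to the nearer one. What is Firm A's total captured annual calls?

397

The indifferent point is the midpoint (6+9)/2 = 7.5; building clusters left of it (closer to Firm A at 6) go to Firm A, those right go to Firm B.
  Zone VII at 0 (w=350) → Firm A
  Zone III at 1 (w=7) → Firm A
  Zone I at 3 (w=40) → Firm A
  Zone II at 9 (w=200) → Firm B
  Zone VI at 10 (w=5) → Firm B
  Zone V at 11 (w=50) → Firm B
  Zone IV at 17 (w=350) → Firm B
Firm A captures 397; Firm B captures 605.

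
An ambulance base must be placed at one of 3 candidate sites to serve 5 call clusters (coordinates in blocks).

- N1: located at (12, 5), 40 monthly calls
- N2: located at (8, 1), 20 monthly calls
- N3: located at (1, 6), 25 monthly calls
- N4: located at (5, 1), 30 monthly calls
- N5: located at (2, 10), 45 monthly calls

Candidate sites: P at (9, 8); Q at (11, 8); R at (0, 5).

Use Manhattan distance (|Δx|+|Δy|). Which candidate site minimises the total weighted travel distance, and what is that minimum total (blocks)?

Total weighted distance at each candidate:
  P (9, 8): total = 1385
  Q (11, 8): total = 1545
  R (0, 5): total = 1355
Minimum is at R with total 1355 blocks.

R, total 1355 blocks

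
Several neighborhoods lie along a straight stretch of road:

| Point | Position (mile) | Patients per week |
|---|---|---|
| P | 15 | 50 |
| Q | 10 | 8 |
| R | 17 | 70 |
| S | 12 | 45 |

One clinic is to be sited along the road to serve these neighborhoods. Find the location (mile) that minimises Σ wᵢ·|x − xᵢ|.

x = 15

For a sum of weighted absolute distances on a line, the optimum is the weighted median (not the mean). Total weight W = 173; half-weight = 86.5.
Sort by position and accumulate weight:
  mile 10 (Q, w=8) → cum 8
  mile 12 (S, w=45) → cum 53
  mile 15 (P, w=50) → cum 103  ≥ 86.5 → median here
  mile 17 (R, w=70) → cum 173
Optimal location: mile 15.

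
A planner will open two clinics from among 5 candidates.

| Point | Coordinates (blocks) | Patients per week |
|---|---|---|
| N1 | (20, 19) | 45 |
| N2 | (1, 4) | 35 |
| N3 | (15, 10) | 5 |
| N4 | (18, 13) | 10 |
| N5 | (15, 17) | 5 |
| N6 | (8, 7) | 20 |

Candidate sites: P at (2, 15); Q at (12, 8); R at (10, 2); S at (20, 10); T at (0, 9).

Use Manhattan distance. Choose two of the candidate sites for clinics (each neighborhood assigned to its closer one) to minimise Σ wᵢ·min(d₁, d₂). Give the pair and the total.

{S, T}, total 950

Evaluate every pair (each demand assigned to the nearer of the two):
  {S, T}: total = 950
  {R, S}: total = 1065
  {Q, S}: total = 1165
  {P, S}: total = 1240
  {Q, T}: total = 1360
  {Q, R}: total = 1535
  {P, Q}: total = 1570
  {P, T}: total = 1735
  {P, R}: total = 1835
  {R, T}: total = 1920
Best pair: {S, T} with total 950.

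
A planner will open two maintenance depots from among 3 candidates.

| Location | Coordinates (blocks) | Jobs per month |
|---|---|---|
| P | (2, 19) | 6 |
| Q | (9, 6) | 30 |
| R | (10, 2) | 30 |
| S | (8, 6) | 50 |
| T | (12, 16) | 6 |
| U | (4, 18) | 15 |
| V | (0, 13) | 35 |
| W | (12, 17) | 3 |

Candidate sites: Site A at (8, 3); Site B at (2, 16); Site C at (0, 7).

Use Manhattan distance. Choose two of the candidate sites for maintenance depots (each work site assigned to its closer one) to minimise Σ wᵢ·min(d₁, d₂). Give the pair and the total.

{Site A, Site B}, total 706

Evaluate every pair (each demand assigned to the nearer of the two):
  {Site A, Site B}: total = 706
  {Site A, Site C}: total = 1035
  {Site B, Site C}: total = 1546
Best pair: {Site A, Site B} with total 706.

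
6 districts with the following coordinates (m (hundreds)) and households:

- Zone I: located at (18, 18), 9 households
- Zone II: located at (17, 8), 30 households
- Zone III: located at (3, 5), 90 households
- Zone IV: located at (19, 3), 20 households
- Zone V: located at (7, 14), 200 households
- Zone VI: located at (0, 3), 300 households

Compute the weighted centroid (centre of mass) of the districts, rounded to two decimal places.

(4.19, 7.11)

The minimiser of Σwᵢ‖p−pᵢ‖² is the weighted centroid p* = (Σwᵢpᵢ)/(Σwᵢ).
Σwᵢ = 649.
Σwᵢxᵢ = 9·18 + 30·17 + 90·3 + 20·19 + 200·7 + 300·0 = 2722.
Σwᵢyᵢ = 9·18 + 30·8 + 90·5 + 20·3 + 200·14 + 300·3 = 4612.
x* = 2722/649 = 4.19, y* = 4612/649 = 7.11.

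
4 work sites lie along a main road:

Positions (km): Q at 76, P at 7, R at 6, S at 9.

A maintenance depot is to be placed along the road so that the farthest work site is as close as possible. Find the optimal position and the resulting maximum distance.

The 1-center on a line is the midpoint of the two extreme points: leftmost at 6, rightmost at 76.
Optimal location = (6 + 76)/2 = 41; maximum distance = (76 − 6)/2 = 35.

location 41, max distance 35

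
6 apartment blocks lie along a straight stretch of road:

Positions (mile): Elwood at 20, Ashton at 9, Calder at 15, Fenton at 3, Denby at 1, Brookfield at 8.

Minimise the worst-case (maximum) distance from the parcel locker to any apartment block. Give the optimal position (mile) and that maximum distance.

location 10.5, max distance 9.5

The 1-center on a line is the midpoint of the two extreme points: leftmost at 1, rightmost at 20.
Optimal location = (1 + 20)/2 = 10.5; maximum distance = (20 − 1)/2 = 9.5.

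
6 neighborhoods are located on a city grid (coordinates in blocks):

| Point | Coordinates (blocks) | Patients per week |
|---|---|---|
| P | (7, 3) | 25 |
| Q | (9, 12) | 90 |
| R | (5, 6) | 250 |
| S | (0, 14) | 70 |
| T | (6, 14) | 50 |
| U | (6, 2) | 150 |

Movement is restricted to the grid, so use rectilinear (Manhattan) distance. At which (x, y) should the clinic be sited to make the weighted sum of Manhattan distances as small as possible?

Manhattan distance separates: Σwᵢ(|x−xᵢ|+|y−yᵢ|) = Σwᵢ|x−xᵢ| + Σwᵢ|y−yᵢ|, so x and y are optimised independently as 1-D weighted medians.
Total weight W = 635; half = 317.5.
x-coordinate, sorted with cumulative weight:
  x=0 (S, w=70) cum 70
  x=5 (R, w=250) cum 320  ← median
  x=6 (T, w=50) cum 370
  x=6 (U, w=150) cum 520
  x=7 (P, w=25) cum 545
  x=9 (Q, w=90) cum 635
⇒ x* = 5
y-coordinate, sorted with cumulative weight:
  y=2 (U, w=150) cum 150
  y=3 (P, w=25) cum 175
  y=6 (R, w=250) cum 425  ← median
  y=12 (Q, w=90) cum 515
  y=14 (S, w=70) cum 585
  y=14 (T, w=50) cum 635
⇒ y* = 6

(5, 6)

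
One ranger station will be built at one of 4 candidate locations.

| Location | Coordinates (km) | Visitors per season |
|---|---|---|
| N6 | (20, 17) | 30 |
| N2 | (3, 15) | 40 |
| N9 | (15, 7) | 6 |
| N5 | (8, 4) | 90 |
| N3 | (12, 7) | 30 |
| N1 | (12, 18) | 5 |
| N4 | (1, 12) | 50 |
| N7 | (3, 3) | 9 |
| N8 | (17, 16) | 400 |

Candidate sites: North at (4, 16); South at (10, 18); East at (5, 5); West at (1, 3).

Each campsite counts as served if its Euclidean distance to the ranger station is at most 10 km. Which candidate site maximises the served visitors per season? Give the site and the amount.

Coverage radius r = 10 km; a point is covered iff (Δx)²+(Δy)² ≤ 10² = 100.
  North (4, 16): covers {N2, N1, N4} → 95
  South (10, 18): covers {N2, N1, N8} → 445
  East (5, 5): covers {N5, N3, N4, N7} → 179
  West (1, 3): covers {N5, N4, N7} → 149
Maximum coverage at South: 445 visitors per season.

South, covering 445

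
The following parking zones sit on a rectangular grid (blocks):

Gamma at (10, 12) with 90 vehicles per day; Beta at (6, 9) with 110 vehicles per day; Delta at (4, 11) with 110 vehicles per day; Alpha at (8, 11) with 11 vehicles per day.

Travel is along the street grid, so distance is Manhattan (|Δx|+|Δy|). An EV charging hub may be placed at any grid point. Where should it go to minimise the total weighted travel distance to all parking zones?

(6, 11)

Manhattan distance separates: Σwᵢ(|x−xᵢ|+|y−yᵢ|) = Σwᵢ|x−xᵢ| + Σwᵢ|y−yᵢ|, so x and y are optimised independently as 1-D weighted medians.
Total weight W = 321; half = 160.5.
x-coordinate, sorted with cumulative weight:
  x=4 (Delta, w=110) cum 110
  x=6 (Beta, w=110) cum 220  ← median
  x=8 (Alpha, w=11) cum 231
  x=10 (Gamma, w=90) cum 321
⇒ x* = 6
y-coordinate, sorted with cumulative weight:
  y=9 (Beta, w=110) cum 110
  y=11 (Delta, w=110) cum 220  ← median
  y=11 (Alpha, w=11) cum 231
  y=12 (Gamma, w=90) cum 321
⇒ y* = 11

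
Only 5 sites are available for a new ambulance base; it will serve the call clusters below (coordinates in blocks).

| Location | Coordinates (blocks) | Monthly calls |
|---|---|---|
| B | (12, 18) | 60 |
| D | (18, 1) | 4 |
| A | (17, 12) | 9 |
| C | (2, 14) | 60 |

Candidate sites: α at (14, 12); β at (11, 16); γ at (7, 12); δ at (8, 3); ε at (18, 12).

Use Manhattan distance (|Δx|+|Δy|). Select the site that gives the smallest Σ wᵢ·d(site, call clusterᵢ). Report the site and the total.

β, total 1018 blocks

Total weighted distance at each candidate:
  α (14, 12): total = 1407
  β (11, 16): total = 1018
  γ (7, 12): total = 1258
  δ (8, 3): total = 2370
  ε (18, 12): total = 1853
Minimum is at β with total 1018 blocks.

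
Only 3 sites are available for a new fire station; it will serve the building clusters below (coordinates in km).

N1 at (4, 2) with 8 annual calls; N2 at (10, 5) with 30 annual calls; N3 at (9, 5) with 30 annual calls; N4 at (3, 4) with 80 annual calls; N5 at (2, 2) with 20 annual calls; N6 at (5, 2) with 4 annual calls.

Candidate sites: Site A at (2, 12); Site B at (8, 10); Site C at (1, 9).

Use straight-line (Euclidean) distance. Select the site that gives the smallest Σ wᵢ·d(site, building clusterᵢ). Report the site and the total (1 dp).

Total weighted distance at each candidate:
  Site A (2, 12): total = 1584.2
  Site B (8, 10): total = 1245.1
  Site C (1, 9): total = 1229.2
Minimum is at Site C with total 1229.2 km.

Site C, total 1229.2 km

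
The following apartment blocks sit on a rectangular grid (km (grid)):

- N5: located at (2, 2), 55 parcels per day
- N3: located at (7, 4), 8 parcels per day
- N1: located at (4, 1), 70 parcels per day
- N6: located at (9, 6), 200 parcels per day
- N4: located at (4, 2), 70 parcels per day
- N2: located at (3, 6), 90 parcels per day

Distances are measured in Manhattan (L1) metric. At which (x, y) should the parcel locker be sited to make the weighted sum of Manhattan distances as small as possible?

(4, 6)

Manhattan distance separates: Σwᵢ(|x−xᵢ|+|y−yᵢ|) = Σwᵢ|x−xᵢ| + Σwᵢ|y−yᵢ|, so x and y are optimised independently as 1-D weighted medians.
Total weight W = 493; half = 246.5.
x-coordinate, sorted with cumulative weight:
  x=2 (N5, w=55) cum 55
  x=3 (N2, w=90) cum 145
  x=4 (N1, w=70) cum 215
  x=4 (N4, w=70) cum 285  ← median
  x=7 (N3, w=8) cum 293
  x=9 (N6, w=200) cum 493
⇒ x* = 4
y-coordinate, sorted with cumulative weight:
  y=1 (N1, w=70) cum 70
  y=2 (N5, w=55) cum 125
  y=2 (N4, w=70) cum 195
  y=4 (N3, w=8) cum 203
  y=6 (N6, w=200) cum 403  ← median
  y=6 (N2, w=90) cum 493
⇒ y* = 6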